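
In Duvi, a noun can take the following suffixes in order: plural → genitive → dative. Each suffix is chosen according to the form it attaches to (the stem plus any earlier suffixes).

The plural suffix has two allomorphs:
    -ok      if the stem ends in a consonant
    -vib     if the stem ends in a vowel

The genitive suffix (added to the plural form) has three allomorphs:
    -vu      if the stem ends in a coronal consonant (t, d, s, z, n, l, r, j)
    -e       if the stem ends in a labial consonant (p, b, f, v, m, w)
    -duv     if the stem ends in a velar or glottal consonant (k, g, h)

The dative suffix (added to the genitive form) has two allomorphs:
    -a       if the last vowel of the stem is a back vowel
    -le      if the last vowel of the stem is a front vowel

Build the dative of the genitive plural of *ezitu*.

The final sound of *ezitu* is /u/, which is a vowel, so the plural suffix is -vib, giving *ezituvib*.
The plural form *ezituvib* — final consonant /b/ (labial) → -e → *ezituvibe*.
Since the last vowel of the genitive form *ezituvibe* is /e/ (a front vowel), it takes -le, giving *ezituvibele*.

ezituvibele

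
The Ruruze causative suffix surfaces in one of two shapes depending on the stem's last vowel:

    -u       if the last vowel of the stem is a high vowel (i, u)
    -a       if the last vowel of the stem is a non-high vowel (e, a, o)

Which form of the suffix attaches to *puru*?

*puru* — last vowel /u/ (a high vowel) → -u.

-u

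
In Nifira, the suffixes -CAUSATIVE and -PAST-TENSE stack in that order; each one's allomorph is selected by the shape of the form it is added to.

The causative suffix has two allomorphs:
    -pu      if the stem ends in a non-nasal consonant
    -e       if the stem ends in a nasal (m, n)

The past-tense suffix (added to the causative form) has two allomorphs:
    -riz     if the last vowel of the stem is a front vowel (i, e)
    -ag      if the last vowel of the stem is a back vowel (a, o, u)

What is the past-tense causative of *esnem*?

esnemeriz

*esnem*: final consonant = /m/, a nasal → -e → *esneme*.
The causative form *esneme*: last vowel = /e/, a front vowel → -riz → *esnemeriz*.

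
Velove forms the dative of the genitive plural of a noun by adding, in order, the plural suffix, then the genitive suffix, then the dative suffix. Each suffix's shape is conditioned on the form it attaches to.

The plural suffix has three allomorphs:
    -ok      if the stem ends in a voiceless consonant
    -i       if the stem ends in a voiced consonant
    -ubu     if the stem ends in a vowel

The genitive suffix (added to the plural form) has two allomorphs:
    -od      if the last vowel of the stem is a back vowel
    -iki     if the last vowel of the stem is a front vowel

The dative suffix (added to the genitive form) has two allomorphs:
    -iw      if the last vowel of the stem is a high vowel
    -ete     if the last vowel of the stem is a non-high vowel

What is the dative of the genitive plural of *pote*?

poteubuodete

Since the final sound of *pote* is /e/ (a vowel), it takes -ubu, giving *poteubu*.
The plural form *poteubu*: last vowel = /u/, a back vowel → -od → *poteubuod*.
The last vowel of the genitive form *poteubuod* is /o/, which is a non-high vowel, so the dative suffix is -ete, giving *poteubuodete*.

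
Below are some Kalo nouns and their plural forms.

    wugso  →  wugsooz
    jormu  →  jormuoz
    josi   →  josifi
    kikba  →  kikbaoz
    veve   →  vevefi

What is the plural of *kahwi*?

kahwifi

The pattern is front/back vowel harmony: -fi when the last vowel of the stem is a front vowel (*josi*, *veve*); -oz when the last vowel of the stem is a back vowel (*wugso*, *jormu*, *kikba*).
The last vowel of *kahwi* is /i/, which is a front vowel, so the suffix is -fi, giving *kahwifi*.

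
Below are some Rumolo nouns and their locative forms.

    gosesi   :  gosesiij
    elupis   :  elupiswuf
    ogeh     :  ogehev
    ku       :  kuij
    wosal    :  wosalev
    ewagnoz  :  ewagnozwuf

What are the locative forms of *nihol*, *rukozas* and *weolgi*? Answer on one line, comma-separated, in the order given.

The alternation tracks the final sound of the stem — -wuf when the stem ends in a sibilant (*elupis*, *ewagnoz*); -ev when the stem ends in a non-sibilant consonant (*ogeh*, *wosal*); -ij when the stem ends in a vowel (*gosesi*, *ku*).
The final sound of *nihol* is /l/, which is a non-sibilant consonant, so the suffix is -ev, giving *niholev*.
Since the final sound of *rukozas* is /s/ (a sibilant), it takes -wuf, giving *rukozaswuf*.
The final sound of *weolgi* is /i/, which is a vowel, so the suffix is -ij, giving *weolgiij*.

niholev, rukozaswuf, weolgiij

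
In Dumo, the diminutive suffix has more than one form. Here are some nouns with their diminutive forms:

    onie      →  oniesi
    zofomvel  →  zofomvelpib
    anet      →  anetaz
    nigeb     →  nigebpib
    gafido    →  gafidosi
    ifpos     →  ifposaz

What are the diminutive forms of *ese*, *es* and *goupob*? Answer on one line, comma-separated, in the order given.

esesi, esaz, goupobpib

The alternation tracks the final sound of the stem — -az when the stem ends in a voiceless consonant (*anet*, *ifpos*); -pib when the stem ends in a voiced consonant (*zofomvel*, *nigeb*); -si when the stem ends in a vowel (*onie*, *gafido*).
*ese*: final sound = /e/, a vowel → -si → *esesi*.
*es*: final sound = /s/, a voiceless consonant → -az → *esaz*.
The final sound of *goupob* is /b/, which is a voiced consonant, so the suffix is -pib, giving *goupobpib*.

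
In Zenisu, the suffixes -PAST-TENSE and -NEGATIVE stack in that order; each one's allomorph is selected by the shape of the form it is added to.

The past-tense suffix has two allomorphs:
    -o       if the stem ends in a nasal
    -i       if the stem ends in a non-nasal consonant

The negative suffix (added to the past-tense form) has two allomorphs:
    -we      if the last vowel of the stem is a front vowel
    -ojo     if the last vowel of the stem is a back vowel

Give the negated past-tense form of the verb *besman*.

*besman*: final consonant = /n/, a nasal → -o → *besmano*.
The last vowel of the past-tense form *besmano* is /o/, which is a back vowel, so the negative suffix is -ojo, giving *besmanoojo*.

besmanoojo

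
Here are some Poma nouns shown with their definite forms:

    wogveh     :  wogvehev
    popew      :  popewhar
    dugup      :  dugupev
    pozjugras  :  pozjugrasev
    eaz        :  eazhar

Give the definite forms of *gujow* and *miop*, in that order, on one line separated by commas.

gujowhar, miopev

Looking at the final consonant of each stem: -ev when the stem ends in a voiceless consonant (*wogveh*, *dugup*, *pozjugras*); -har when the stem ends in a voiced consonant (*popew*, *eaz*).
Since the final consonant of *gujow* is /w/ (voiced), it takes -har, giving *gujowhar*.
The final consonant of *miop* is /p/, which is voiceless, so the suffix is -ev, giving *miopev*.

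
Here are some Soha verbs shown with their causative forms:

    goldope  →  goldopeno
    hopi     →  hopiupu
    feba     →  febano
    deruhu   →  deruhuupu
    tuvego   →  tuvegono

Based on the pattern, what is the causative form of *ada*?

The alternation tracks the last vowel of the stem — -upu when the last vowel of the stem is a high vowel (*hopi*, *deruhu*); -no when the last vowel of the stem is a non-high vowel (*goldope*, *feba*, *tuvego*).
The last vowel of *ada* is /a/, which is a non-high vowel, so the suffix is -no, giving *adano*.

adano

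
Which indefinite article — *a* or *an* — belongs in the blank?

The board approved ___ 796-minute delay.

a

The indefinite article is chosen by the initial *sound* of the following word, not its spelling.
The number *796* is spoken "seven hundred …", beginning with /ˈsɛvən/ — a consonant sound.
So the article is *a*: The board approved a 796-minute delay.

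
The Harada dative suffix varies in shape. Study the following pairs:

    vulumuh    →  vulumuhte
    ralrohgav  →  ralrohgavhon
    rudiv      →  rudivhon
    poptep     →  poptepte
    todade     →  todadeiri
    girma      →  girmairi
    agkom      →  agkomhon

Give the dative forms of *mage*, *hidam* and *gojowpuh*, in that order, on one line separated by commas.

The alternation tracks the final sound of the stem — -te when the stem ends in a voiceless consonant (*vulumuh*, *poptep*); -hon when the stem ends in a voiced consonant (*ralrohgav*, *rudiv*, *agkom*); -iri when the stem ends in a vowel (*todade*, *girma*).
*mage*: final sound = /e/, a vowel → -iri → *mageiri*.
*hidam* — final sound /m/ (a voiced consonant) → -hon → *hidamhon*.
*gojowpuh*: final sound = /h/, a voiceless consonant → -te → *gojowpuhte*.

mageiri, hidamhon, gojowpuhte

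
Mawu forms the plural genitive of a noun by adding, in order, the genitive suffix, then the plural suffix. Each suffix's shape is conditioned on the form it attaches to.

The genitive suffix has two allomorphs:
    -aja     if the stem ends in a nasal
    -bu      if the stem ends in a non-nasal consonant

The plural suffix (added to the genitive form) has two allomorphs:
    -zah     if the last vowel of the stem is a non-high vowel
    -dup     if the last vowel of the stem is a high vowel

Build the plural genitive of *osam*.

Since the final consonant of *osam* is /m/ (a nasal), it takes -aja, giving *osamaja*.
Since the last vowel of the genitive form *osamaja* is /a/ (a non-high vowel), it takes -zah, giving *osamajazah*.

osamajazah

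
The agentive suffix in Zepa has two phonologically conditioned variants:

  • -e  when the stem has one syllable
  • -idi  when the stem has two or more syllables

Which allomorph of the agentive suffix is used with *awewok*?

-idi

*awewok* has 3 syllables, so the suffix is -idi.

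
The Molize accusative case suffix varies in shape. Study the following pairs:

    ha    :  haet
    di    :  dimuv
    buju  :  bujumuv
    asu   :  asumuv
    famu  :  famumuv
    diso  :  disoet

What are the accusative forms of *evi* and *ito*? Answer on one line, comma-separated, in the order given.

evimuv, itoet

The suffix is conditioned by the last vowel: -muv when the last vowel of the stem is a high vowel (*di*, *buju*, *asu*, *famu*); -et when the last vowel of the stem is a non-high vowel (*ha*, *diso*).
*evi*: last vowel = /i/, a high vowel → -muv → *evimuv*.
The last vowel of *ito* is /o/, which is a non-high vowel, so the suffix is -et, giving *itoet*.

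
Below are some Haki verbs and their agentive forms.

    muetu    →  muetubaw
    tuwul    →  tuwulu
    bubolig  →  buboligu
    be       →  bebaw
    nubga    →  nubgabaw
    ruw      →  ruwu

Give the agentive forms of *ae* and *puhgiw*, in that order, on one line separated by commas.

aebaw, puhgiwu

Looking at the final sound of each stem: -u when the stem ends in a consonant (*tuwul*, *bubolig*, *ruw*); -baw when the stem ends in a vowel (*muetu*, *be*, *nubga*).
The final sound of *ae* is /e/, which is a vowel, so the suffix is -baw, giving *aebaw*.
The final sound of *puhgiw* is /w/, which is a consonant, so the suffix is -u, giving *puhgiwu*.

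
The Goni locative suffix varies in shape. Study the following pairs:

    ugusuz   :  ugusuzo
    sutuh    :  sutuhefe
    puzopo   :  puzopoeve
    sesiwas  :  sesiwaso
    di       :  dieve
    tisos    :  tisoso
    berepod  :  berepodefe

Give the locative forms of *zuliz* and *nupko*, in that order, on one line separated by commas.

zulizo, nupkoeve

Looking at the final sound of each stem: -o when the stem ends in a sibilant (*ugusuz*, *sesiwas*, *tisos*); -efe when the stem ends in a non-sibilant consonant (*sutuh*, *berepod*); -eve when the stem ends in a vowel (*puzopo*, *di*).
*zuliz* — final sound /z/ (a sibilant) → -o → *zulizo*.
The final sound of *nupko* is /o/, which is a vowel, so the suffix is -eve, giving *nupkoeve*.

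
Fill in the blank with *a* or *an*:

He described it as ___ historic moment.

a

The indefinite article is chosen by the initial *sound* of the following word, not its spelling.
*historic* begins with the sound /h/ (h is pronounced in standard usage) — a consonant sound.
So the article is *a*: He described it as a historic moment.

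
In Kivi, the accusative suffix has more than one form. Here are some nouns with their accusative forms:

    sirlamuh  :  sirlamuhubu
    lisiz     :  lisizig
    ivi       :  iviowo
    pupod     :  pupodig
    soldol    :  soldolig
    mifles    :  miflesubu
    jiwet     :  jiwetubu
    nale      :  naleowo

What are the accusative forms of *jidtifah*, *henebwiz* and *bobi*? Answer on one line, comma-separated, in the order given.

jidtifahubu, henebwizig, bobiowo

The suffix is conditioned by the final sound: -ubu when the stem ends in a voiceless consonant (*sirlamuh*, *mifles*, *jiwet*); -ig when the stem ends in a voiced consonant (*lisiz*, *pupod*, *soldol*); -owo when the stem ends in a vowel (*ivi*, *nale*).
Since the final sound of *jidtifah* is /h/ (a voiceless consonant), it takes -ubu, giving *jidtifahubu*.
The final sound of *henebwiz* is /z/, which is a voiced consonant, so the suffix is -ig, giving *henebwizig*.
*bobi*: final sound = /i/, a vowel → -owo → *bobiowo*.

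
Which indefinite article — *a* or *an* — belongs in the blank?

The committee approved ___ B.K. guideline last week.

a

The indefinite article is chosen by the initial *sound* of the following word, not its spelling.
The initialism *B.K.* is read letter by letter; the first letter, B, is pronounced /biː/, which begins with a consonant sound.
So the article is *a*: The committee approved a B.K. guideline last week.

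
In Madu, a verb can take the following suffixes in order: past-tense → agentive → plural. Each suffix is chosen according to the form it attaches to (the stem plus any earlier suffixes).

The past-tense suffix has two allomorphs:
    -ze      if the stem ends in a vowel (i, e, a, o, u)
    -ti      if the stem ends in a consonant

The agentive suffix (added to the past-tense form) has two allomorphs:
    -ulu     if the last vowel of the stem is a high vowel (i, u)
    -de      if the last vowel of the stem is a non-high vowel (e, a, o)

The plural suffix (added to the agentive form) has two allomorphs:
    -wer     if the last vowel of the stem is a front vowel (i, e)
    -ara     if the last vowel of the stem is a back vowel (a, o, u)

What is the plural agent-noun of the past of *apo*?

apozedewer

Since the final sound of *apo* is /o/ (a vowel), it takes -ze, giving *apoze*.
The past-tense form *apoze*: last vowel = /e/, a non-high vowel → -de → *apozede*.
The agentive form *apozede*: last vowel = /e/, a front vowel → -wer → *apozedewer*.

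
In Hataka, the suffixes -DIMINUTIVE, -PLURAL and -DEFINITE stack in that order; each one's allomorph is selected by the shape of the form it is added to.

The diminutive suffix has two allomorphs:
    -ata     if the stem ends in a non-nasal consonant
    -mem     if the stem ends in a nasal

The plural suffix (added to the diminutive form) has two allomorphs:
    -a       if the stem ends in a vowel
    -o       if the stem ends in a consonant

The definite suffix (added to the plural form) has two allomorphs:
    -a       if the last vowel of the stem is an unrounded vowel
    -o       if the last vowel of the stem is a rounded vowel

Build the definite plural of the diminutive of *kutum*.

kutummemoo

*kutum* — final consonant /m/ (a nasal) → -mem → *kutummem*.
The final sound of the diminutive form *kutummem* is /m/, which is a consonant, so the plural suffix is -o, giving *kutummemo*.
The plural form *kutummemo*: last vowel = /o/, a rounded vowel → -o → *kutummemoo*.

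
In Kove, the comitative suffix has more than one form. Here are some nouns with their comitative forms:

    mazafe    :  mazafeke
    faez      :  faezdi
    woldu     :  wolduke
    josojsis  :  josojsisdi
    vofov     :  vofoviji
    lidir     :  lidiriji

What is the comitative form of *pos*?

posdi

The alternation tracks the final sound of the stem — -di when the stem ends in a sibilant (*faez*, *josojsis*); -iji when the stem ends in a non-sibilant consonant (*vofov*, *lidir*); -ke when the stem ends in a vowel (*mazafe*, *woldu*).
*pos*: final sound = /s/, a sibilant → -di → *posdi*.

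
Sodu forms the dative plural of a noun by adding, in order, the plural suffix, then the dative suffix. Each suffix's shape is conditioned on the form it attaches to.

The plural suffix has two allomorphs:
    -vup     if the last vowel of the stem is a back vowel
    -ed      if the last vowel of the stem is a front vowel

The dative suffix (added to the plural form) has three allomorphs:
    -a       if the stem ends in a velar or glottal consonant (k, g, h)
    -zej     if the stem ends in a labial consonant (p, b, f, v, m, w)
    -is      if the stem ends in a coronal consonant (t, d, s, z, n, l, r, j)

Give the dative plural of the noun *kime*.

*kime*: last vowel = /e/, a front vowel → -ed → *kimeed*.
The plural form *kimeed* — final consonant /d/ (coronal) → -is → *kimeedis*.

kimeedis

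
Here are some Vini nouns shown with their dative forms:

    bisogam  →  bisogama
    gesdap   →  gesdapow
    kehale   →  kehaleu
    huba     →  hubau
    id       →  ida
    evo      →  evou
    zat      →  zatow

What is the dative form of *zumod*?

zumoda

The pattern is voicing of the final sound: -ow when the stem ends in a voiceless consonant (*gesdap*, *zat*); -a when the stem ends in a voiced consonant (*bisogam*, *id*); -u when the stem ends in a vowel (*kehale*, *huba*, *evo*).
The final sound of *zumod* is /d/, which is a voiced consonant, so the suffix is -a, giving *zumoda*.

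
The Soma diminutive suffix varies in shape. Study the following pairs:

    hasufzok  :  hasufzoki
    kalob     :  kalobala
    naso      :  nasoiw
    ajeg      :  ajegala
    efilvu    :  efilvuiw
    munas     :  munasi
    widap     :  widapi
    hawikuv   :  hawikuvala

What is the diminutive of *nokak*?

nokaki

The suffix is conditioned by the final sound: -i when the stem ends in a voiceless consonant (*hasufzok*, *munas*, *widap*); -ala when the stem ends in a voiced consonant (*kalob*, *ajeg*, *hawikuv*); -iw when the stem ends in a vowel (*naso*, *efilvu*).
*nokak* — final sound /k/ (a voiceless consonant) → -i → *nokaki*.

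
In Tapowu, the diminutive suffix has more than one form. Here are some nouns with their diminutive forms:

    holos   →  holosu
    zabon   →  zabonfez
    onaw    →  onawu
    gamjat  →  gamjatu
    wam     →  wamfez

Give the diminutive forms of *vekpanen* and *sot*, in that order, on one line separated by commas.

The alternation tracks the final consonant of the stem — -fez when the stem ends in a nasal (*zabon*, *wam*); -u when the stem ends in a non-nasal consonant (*holos*, *onaw*, *gamjat*).
*vekpanen*: final consonant = /n/, a nasal → -fez → *vekpanenfez*.
*sot*: final consonant = /t/, non-nasal → -u → *sotu*.

vekpanenfez, sotu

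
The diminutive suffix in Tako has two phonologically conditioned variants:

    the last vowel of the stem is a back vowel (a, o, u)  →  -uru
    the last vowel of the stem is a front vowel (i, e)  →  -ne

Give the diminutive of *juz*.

*juz* — last vowel /u/ (a back vowel) → -uru → *juzuru*.

juzuru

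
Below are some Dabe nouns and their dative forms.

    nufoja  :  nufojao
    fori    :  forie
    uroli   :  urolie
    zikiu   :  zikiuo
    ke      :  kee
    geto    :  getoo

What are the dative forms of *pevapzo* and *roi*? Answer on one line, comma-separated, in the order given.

The pattern is front/back vowel harmony: -e when the last vowel of the stem is a front vowel (*fori*, *uroli*, *ke*); -o when the last vowel of the stem is a back vowel (*nufoja*, *zikiu*, *geto*).
Since the last vowel of *pevapzo* is /o/ (a back vowel), it takes -o, giving *pevapzoo*.
Since the last vowel of *roi* is /i/ (a front vowel), it takes -e, giving *roie*.

pevapzoo, roie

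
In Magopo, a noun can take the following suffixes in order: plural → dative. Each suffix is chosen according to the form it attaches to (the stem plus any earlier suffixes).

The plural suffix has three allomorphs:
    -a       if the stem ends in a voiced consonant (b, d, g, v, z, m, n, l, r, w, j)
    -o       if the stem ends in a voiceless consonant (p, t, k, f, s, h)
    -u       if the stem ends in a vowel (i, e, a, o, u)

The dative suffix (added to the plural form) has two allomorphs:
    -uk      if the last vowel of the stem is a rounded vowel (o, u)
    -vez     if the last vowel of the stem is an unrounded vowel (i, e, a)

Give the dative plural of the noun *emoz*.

The final sound of *emoz* is /z/, which is a voiced consonant, so the plural suffix is -a, giving *emoza*.
The plural form *emoza*: last vowel = /a/, an unrounded vowel → -vez → *emozavez*.

emozavez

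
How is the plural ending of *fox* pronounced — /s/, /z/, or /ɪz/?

/ɪz/

The stem *fox* ends in a sibilant (/s, z, ʃ, ʒ, tʃ, dʒ/).
The plural suffix surfaces as /ɪz/ after sibilants, /s/ after other voiceless consonants, and /z/ after other voiced sounds.
So the plural -s on *fox* is pronounced /ɪz/.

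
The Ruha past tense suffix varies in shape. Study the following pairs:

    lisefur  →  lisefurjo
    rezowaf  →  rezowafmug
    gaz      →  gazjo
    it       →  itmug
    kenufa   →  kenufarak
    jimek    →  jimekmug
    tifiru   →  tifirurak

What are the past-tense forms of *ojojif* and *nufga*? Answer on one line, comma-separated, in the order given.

ojojifmug, nufgarak

The suffix is conditioned by the final sound: -mug when the stem ends in a voiceless consonant (*rezowaf*, *it*, *jimek*); -jo when the stem ends in a voiced consonant (*lisefur*, *gaz*); -rak when the stem ends in a vowel (*kenufa*, *tifiru*).
*ojojif* — final sound /f/ (a voiceless consonant) → -mug → *ojojifmug*.
*nufga*: final sound = /a/, a vowel → -rak → *nufgarak*.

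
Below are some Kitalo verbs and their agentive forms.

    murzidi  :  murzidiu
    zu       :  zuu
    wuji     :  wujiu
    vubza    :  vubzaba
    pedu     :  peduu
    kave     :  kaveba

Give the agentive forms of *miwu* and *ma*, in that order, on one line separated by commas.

miwuu, maba

The pattern is height harmony: -u when the last vowel of the stem is a high vowel (*murzidi*, *zu*, *wuji*, *pedu*); -ba when the last vowel of the stem is a non-high vowel (*vubza*, *kave*).
*miwu*: last vowel = /u/, a high vowel → -u → *miwuu*.
Since the last vowel of *ma* is /a/ (a non-high vowel), it takes -ba, giving *maba*.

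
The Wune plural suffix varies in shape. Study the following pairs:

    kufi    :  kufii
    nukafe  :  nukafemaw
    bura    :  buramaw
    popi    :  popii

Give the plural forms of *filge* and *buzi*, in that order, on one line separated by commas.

The suffix is conditioned by the last vowel: -i when the last vowel of the stem is a high vowel (*kufi*, *popi*); -maw when the last vowel of the stem is a non-high vowel (*nukafe*, *bura*).
The last vowel of *filge* is /e/, which is a non-high vowel, so the suffix is -maw, giving *filgemaw*.
*buzi* — last vowel /i/ (a high vowel) → -i → *buzii*.

filgemaw, buzii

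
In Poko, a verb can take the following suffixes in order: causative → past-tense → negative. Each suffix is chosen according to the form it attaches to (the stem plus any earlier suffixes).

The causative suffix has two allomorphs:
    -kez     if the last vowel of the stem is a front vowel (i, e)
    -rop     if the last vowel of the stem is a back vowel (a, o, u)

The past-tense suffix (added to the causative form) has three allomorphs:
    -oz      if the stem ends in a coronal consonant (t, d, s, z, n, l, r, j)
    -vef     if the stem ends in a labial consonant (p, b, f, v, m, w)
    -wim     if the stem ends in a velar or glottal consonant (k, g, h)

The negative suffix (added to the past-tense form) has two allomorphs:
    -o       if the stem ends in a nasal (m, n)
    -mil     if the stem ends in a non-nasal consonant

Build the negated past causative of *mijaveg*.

The last vowel of *mijaveg* is /e/, which is a front vowel, so the causative suffix is -kez, giving *mijavegkez*.
The final consonant of the causative form *mijavegkez* is /z/, which is coronal, so the past-tense suffix is -oz, giving *mijavegkezoz*.
The past-tense form *mijavegkezoz*: final consonant = /z/, non-nasal → -mil → *mijavegkezozmil*.

mijavegkezozmil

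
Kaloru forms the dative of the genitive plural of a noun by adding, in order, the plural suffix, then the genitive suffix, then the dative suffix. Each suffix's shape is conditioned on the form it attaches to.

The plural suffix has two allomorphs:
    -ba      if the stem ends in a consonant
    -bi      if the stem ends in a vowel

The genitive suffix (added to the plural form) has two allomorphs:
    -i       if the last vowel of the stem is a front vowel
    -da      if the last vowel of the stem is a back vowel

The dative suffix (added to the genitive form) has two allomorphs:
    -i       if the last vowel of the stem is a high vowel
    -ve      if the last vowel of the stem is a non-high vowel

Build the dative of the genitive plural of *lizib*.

lizibbadave

The final sound of *lizib* is /b/, which is a consonant, so the plural suffix is -ba, giving *lizibba*.
Since the last vowel of the plural form *lizibba* is /a/ (a back vowel), it takes -da, giving *lizibbada*.
The last vowel of the genitive form *lizibbada* is /a/, which is a non-high vowel, so the dative suffix is -ve, giving *lizibbadave*.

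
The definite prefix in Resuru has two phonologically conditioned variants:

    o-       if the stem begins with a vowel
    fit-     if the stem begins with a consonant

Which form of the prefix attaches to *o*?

The first sound of *o* is /o/, which is a vowel, so the prefix is o-.

o-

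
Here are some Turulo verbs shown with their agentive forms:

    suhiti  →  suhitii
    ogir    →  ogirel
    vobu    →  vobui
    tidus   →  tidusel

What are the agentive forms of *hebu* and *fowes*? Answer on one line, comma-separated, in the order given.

Looking at the final sound of each stem: -el when the stem ends in a consonant (*ogir*, *tidus*); -i when the stem ends in a vowel (*suhiti*, *vobu*).
*hebu*: final sound = /u/, a vowel → -i → *hebui*.
The final sound of *fowes* is /s/, which is a consonant, so the suffix is -el, giving *fowesel*.

hebui, fowesel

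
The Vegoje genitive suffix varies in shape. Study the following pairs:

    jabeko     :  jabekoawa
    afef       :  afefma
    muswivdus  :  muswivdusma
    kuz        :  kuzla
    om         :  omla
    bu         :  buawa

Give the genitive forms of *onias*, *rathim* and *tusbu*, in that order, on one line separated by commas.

The suffix is conditioned by the final sound: -ma when the stem ends in a voiceless consonant (*afef*, *muswivdus*); -la when the stem ends in a voiced consonant (*kuz*, *om*); -awa when the stem ends in a vowel (*jabeko*, *bu*).
The final sound of *onias* is /s/, which is a voiceless consonant, so the suffix is -ma, giving *oniasma*.
The final sound of *rathim* is /m/, which is a voiced consonant, so the suffix is -la, giving *rathimla*.
Since the final sound of *tusbu* is /u/ (a vowel), it takes -awa, giving *tusbuawa*.

oniasma, rathimla, tusbuawa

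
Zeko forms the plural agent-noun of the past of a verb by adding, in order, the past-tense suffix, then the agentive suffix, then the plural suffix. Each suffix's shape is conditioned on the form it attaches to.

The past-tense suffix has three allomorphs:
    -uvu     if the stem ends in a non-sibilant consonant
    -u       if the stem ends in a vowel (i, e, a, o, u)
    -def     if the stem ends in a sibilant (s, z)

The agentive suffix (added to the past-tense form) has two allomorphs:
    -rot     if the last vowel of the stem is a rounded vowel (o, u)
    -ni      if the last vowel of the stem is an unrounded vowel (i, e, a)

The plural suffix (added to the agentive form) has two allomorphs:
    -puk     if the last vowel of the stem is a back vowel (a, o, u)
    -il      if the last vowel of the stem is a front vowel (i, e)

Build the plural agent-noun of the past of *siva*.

*siva* — final sound /a/ (a vowel) → -u → *sivau*.
The last vowel of the past-tense form *sivau* is /u/, which is a rounded vowel, so the agentive suffix is -rot, giving *sivaurot*.
The agentive form *sivaurot*: last vowel = /o/, a back vowel → -puk → *sivaurotpuk*.

sivaurotpuk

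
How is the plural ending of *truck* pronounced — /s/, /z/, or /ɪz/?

The stem *truck* ends in a voiceless non-sibilant consonant.
The plural suffix surfaces as /ɪz/ after sibilants, /s/ after other voiceless consonants, and /z/ after other voiced sounds.
So the plural -s on *truck* is pronounced /s/.

/s/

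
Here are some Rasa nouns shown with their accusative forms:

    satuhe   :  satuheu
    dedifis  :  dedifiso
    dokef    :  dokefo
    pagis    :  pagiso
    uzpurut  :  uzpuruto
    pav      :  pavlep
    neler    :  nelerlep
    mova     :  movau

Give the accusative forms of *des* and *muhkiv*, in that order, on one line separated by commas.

deso, muhkivlep

Looking at the final sound of each stem: -o when the stem ends in a voiceless consonant (*dedifis*, *dokef*, *pagis*, *uzpurut*); -lep when the stem ends in a voiced consonant (*pav*, *neler*); -u when the stem ends in a vowel (*satuhe*, *mova*).
*des*: final sound = /s/, a voiceless consonant → -o → *deso*.
Since the final sound of *muhkiv* is /v/ (a voiced consonant), it takes -lep, giving *muhkivlep*.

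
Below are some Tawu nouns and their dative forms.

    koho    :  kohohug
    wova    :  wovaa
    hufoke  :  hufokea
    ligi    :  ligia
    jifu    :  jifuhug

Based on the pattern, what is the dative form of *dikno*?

diknohug

The pattern is rounding harmony: -hug when the last vowel of the stem is a rounded vowel (*koho*, *jifu*); -a when the last vowel of the stem is an unrounded vowel (*wova*, *hufoke*, *ligi*).
*dikno* — last vowel /o/ (a rounded vowel) → -hug → *diknohug*.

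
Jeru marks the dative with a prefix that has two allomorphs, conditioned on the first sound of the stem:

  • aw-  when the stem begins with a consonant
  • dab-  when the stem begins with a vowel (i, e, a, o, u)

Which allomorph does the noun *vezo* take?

aw-

Since the first sound of *vezo* is /v/ (a consonant), it takes aw-.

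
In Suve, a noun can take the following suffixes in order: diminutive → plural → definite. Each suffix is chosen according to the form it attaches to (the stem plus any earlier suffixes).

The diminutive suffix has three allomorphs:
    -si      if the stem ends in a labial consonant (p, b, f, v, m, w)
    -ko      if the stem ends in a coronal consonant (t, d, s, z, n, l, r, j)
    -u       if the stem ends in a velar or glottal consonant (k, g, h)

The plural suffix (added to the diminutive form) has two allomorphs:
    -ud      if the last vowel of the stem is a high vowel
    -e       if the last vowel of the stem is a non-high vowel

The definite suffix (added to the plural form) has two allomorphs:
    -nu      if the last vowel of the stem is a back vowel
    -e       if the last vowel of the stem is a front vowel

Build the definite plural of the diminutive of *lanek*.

lanekuudnu

Since the final consonant of *lanek* is /k/ (velar/glottal), it takes -u, giving *laneku*.
The diminutive form *laneku*: last vowel = /u/, a high vowel → -ud → *lanekuud*.
The plural form *lanekuud* — last vowel /u/ (a back vowel) → -nu → *lanekuudnu*.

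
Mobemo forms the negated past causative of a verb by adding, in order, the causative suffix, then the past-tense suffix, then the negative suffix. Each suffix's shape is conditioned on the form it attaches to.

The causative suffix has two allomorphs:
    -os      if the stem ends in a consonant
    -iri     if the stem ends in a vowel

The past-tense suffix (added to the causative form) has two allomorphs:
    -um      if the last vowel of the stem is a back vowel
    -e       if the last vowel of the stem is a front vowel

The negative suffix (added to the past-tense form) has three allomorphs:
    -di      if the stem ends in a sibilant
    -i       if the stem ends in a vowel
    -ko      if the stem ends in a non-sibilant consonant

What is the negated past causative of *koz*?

*koz* — final sound /z/ (a consonant) → -os → *kozos*.
The causative form *kozos*: last vowel = /o/, a back vowel → -um → *kozosum*.
The final sound of the past-tense form *kozosum* is /m/, which is a non-sibilant consonant, so the negative suffix is -ko, giving *kozosumko*.

kozosumko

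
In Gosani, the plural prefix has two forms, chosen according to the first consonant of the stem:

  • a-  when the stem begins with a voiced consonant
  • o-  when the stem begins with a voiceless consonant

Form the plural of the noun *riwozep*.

Since the first consonant of *riwozep* is /r/ (voiced), it takes a-, giving *ariwozep*.

ariwozep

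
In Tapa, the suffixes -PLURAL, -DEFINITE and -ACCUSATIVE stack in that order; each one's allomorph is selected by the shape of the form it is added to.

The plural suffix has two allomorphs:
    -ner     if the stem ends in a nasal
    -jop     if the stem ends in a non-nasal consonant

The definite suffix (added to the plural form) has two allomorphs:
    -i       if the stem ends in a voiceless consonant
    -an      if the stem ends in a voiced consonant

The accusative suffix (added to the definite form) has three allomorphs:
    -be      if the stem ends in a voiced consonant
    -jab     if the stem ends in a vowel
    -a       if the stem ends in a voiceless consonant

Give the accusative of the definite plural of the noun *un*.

unneranbe

The final consonant of *un* is /n/, which is a nasal, so the plural suffix is -ner, giving *unner*.
The plural form *unner* — final consonant /r/ (voiced) → -an → *unneran*.
The definite form *unneran*: final sound = /n/, a voiced consonant → -be → *unneranbe*.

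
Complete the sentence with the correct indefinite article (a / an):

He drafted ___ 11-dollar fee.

The indefinite article is chosen by the initial *sound* of the following word, not its spelling.
The number *11* is spoken "eleven", beginning with /ɪˈlɛvən/ — a vowel sound.
So the article is *an*: He drafted an 11-dollar fee.

an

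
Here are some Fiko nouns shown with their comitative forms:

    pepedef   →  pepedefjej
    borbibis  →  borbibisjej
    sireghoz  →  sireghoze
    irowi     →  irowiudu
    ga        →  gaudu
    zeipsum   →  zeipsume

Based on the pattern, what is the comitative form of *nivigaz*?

nivigaze

The pattern is voicing of the final sound: -jej when the stem ends in a voiceless consonant (*pepedef*, *borbibis*); -e when the stem ends in a voiced consonant (*sireghoz*, *zeipsum*); -udu when the stem ends in a vowel (*irowi*, *ga*).
*nivigaz* — final sound /z/ (a voiced consonant) → -e → *nivigaze*.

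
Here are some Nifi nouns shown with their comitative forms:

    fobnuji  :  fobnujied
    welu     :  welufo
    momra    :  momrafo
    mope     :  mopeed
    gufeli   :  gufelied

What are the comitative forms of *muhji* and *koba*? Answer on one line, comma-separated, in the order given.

muhjied, kobafo

Looking at the last vowel of each stem: -ed when the last vowel of the stem is a front vowel (*fobnuji*, *mope*, *gufeli*); -fo when the last vowel of the stem is a back vowel (*welu*, *momra*).
*muhji* — last vowel /i/ (a front vowel) → -ed → *muhjied*.
*koba*: last vowel = /a/, a back vowel → -fo → *kobafo*.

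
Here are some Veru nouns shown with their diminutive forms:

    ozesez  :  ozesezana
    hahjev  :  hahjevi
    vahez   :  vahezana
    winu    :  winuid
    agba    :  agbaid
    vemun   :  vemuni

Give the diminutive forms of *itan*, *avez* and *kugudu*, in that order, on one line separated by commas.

itani, avezana, kuguduid

The pattern is sibilance of the final sound: -ana when the stem ends in a sibilant (*ozesez*, *vahez*); -i when the stem ends in a non-sibilant consonant (*hahjev*, *vemun*); -id when the stem ends in a vowel (*winu*, *agba*).
*itan* — final sound /n/ (a non-sibilant consonant) → -i → *itani*.
*avez* — final sound /z/ (a sibilant) → -ana → *avezana*.
The final sound of *kugudu* is /u/, which is a vowel, so the suffix is -id, giving *kuguduid*.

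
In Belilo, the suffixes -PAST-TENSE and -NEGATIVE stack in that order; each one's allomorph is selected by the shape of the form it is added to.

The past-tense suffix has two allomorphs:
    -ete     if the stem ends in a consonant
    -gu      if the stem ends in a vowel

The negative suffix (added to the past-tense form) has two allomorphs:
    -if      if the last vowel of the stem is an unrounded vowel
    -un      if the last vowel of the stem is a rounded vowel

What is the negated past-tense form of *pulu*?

puluguun

*pulu* — final sound /u/ (a vowel) → -gu → *pulugu*.
The past-tense form *pulugu*: last vowel = /u/, a rounded vowel → -un → *puluguun*.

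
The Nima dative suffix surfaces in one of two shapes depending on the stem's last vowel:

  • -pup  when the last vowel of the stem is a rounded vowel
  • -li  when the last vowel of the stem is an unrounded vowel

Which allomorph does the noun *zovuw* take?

-pup

*zovuw*: last vowel = /u/, a rounded vowel → -pup.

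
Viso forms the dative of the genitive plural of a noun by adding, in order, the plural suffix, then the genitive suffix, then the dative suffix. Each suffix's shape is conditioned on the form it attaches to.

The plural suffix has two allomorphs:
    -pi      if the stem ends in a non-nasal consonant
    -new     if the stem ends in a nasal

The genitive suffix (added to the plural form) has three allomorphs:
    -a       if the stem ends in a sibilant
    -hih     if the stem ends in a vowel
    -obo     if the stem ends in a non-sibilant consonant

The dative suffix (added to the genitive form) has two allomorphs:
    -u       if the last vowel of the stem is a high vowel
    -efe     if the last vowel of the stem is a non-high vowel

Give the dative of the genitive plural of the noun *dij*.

*dij* — final consonant /j/ (non-nasal) → -pi → *dijpi*.
The plural form *dijpi*: final sound = /i/, a vowel → -hih → *dijpihih*.
The last vowel of the genitive form *dijpihih* is /i/, which is a high vowel, so the dative suffix is -u, giving *dijpihihu*.

dijpihihu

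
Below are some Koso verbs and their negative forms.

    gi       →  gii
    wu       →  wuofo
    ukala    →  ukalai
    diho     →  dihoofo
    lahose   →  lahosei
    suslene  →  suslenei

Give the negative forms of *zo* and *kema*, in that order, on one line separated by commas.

Looking at the last vowel of each stem: -ofo when the last vowel of the stem is a rounded vowel (*wu*, *diho*); -i when the last vowel of the stem is an unrounded vowel (*gi*, *ukala*, *lahose*, *suslene*).
Since the last vowel of *zo* is /o/ (a rounded vowel), it takes -ofo, giving *zoofo*.
*kema*: last vowel = /a/, an unrounded vowel → -i → *kemai*.

zoofo, kemai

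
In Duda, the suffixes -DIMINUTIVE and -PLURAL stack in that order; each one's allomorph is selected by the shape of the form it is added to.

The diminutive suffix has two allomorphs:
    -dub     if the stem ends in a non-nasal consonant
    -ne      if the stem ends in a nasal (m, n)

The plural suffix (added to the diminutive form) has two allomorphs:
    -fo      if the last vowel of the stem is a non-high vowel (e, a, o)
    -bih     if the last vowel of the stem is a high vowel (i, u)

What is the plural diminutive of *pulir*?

pulirdubbih

The final consonant of *pulir* is /r/, which is non-nasal, so the diminutive suffix is -dub, giving *pulirdub*.
The diminutive form *pulirdub* — last vowel /u/ (a high vowel) → -bih → *pulirdubbih*.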